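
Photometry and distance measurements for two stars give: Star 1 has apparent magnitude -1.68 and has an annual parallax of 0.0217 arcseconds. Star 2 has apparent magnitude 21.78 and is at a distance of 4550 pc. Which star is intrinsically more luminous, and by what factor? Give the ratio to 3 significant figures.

Star 1: d = 1/p = 1/0.0217″ = 46.08 pc
Star 1: M = m − 5 log₁₀ d + 5 = -1.68 − 5·1.6635 + 5 = -4.998
Star 2: M = m − 5 log₁₀ d + 5 = 21.78 − 5·3.6580 + 5 = 8.490
ΔM = M_1 − M_2 = -4.998 − (8.490) = -13.488; smaller M is more luminous → Star 1.
L ratio = 10^(0.4 |ΔM|) = 10^5.395 = 248300

Star 1 is more luminous, by a factor of 248000.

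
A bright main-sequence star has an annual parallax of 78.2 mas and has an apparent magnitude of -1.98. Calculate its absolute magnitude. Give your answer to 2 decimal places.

p = 78.2 mas = 0.0782″ → d = 1/p = 12.79 pc
5 log₁₀(d/10 pc) = 5 log₁₀(12.79) − 5 = 0.534
M = m − 5 log₁₀(d/10) = -1.98 − 0.534 = -2.514

M ≈ -2.51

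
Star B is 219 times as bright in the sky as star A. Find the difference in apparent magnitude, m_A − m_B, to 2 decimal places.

Pogson: Δm = −2.5 log₁₀(ratio) = −2.5 log₁₀(219) = −2.5 × 2.3404 = -5.851
Star B is brighter so has the smaller magnitude: m_A − m_B is positive.

m_A − m_B ≈ 5.85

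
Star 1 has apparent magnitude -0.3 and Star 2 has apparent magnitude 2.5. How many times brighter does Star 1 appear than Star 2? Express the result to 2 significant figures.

13

Δm = -0.3 − (2.5) = -2.8
Flux ratio = 10^(−0.4 Δm) = 10^(−0.4 × -2.8) = 10^1.120 = 13.18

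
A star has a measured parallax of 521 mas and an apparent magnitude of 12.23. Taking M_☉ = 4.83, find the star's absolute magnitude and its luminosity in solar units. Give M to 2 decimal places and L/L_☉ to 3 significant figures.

M ≈ 15.81; L/L_☉ ≈ 4.04×10^-5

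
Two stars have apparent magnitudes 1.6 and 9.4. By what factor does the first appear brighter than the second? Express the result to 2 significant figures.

1300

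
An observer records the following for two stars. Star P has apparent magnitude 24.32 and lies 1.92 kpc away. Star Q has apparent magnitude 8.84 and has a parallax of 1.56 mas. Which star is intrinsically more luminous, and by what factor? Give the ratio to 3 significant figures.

Star P: d = 1.92 kpc = 1920 pc
Star P: M = m − 5 log₁₀ d + 5 = 24.32 − 5·3.2833 + 5 = 12.903
Star Q: p = 1.56 mas = 1.56×10^-3″ → d = 1/p = 641.0 pc
Star Q: M = m − 5 log₁₀ d + 5 = 8.84 − 5·2.8069 + 5 = -0.194
ΔM = M_P − M_Q = 12.903 − (-0.194) = 13.098; smaller M is more luminous → Star Q.
L ratio = 10^(0.4 |ΔM|) = 10^5.239 = 173400

Star Q is more luminous, by a factor of 173000.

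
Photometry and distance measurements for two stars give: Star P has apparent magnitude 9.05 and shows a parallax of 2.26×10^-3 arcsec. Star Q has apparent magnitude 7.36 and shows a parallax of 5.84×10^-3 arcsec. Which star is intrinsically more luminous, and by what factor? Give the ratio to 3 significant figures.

Star P: d = 1/p = 1/2.26×10^-3″ = 442.5 pc
Star P: M = m − 5 log₁₀ d + 5 = 9.05 − 5·2.6459 + 5 = 0.821
Star Q: d = 1/p = 1/5.84×10^-3″ = 171.2 pc
Star Q: M = m − 5 log₁₀ d + 5 = 7.36 − 5·2.2336 + 5 = 1.192
ΔM = M_P − M_Q = 0.821 − (1.192) = -0.372; smaller M is more luminous → Star P.
L ratio = 10^(0.4 |ΔM|) = 10^0.149 = 1.408

Star P is more luminous, by a factor of 1.41.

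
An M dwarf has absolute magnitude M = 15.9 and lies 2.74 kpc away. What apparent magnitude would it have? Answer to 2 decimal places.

m ≈ 28.09

d = 2.74 kpc = 2740 pc
m = M + 5 log₁₀ d − 5 = 15.9 + 5·3.4378 − 5 = 28.089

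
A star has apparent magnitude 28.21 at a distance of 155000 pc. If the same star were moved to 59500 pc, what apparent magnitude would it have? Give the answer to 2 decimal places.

Flux ∝ 1/d², so Δm = 5 log₁₀(d₂/d₁) = 5 log₁₀(59500/155000) = -2.079
m₂ = m₁ + Δm = 28.21 + (-2.079) = 26.131

m ≈ 26.13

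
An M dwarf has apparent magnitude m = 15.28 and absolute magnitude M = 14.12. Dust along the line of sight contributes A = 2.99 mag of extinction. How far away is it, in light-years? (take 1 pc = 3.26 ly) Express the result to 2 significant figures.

d ≈ 14 ly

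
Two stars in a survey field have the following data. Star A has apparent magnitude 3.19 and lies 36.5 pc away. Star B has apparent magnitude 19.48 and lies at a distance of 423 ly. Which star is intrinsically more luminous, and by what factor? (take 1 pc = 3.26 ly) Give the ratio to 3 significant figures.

Star A is more luminous, by a factor of 260000.

Star A: M = m − 5 log₁₀ d + 5 = 3.19 − 5·1.5623 + 5 = 0.379
Star B: d = 423 ly / 3.26 = 129.8 pc
Star B: M = m − 5 log₁₀ d + 5 = 19.48 − 5·2.1131 + 5 = 13.914
ΔM = M_A − M_B = 0.379 − (13.914) = -13.536; smaller M is more luminous → Star A.
L ratio = 10^(0.4 |ΔM|) = 10^5.414 = 259600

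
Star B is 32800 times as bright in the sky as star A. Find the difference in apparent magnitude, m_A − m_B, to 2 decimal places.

m_A − m_B ≈ 11.29

Pogson: Δm = −2.5 log₁₀(ratio) = −2.5 log₁₀(32800) = −2.5 × 4.5159 = -11.290
Star B is brighter so has the smaller magnitude: m_A − m_B is positive.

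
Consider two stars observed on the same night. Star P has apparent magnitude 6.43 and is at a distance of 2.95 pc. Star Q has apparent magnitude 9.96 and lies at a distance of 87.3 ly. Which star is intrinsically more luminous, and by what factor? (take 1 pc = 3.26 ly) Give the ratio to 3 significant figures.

Star Q is more luminous, by a factor of 3.19.

Star P: M = m − 5 log₁₀ d + 5 = 6.43 − 5·0.4698 + 5 = 9.081
Star Q: d = 87.3 ly / 3.26 = 26.78 pc
Star Q: M = m − 5 log₁₀ d + 5 = 9.96 − 5·1.4278 + 5 = 7.821
ΔM = M_P − M_Q = 9.081 − (7.821) = 1.260; smaller M is more luminous → Star Q.
L ratio = 10^(0.4 |ΔM|) = 10^0.504 = 3.191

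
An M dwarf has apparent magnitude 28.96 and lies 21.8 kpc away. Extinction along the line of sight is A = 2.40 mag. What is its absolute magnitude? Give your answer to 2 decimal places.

M ≈ 9.87

d = 21.8 kpc = 21800 pc
5 log₁₀(d/10 pc) = 5 log₁₀(21800) − 5 = 16.692
M = m − 5 log₁₀(d/10) − A = 28.96 − 16.692 − 2.40 = 9.868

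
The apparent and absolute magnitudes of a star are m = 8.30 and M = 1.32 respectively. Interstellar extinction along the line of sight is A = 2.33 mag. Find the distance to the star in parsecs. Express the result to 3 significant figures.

d ≈ 85.1 pc

m − M = 5 log₁₀(d/10 pc) + A  ⇒  8.30 − (1.32) − 2.33 = 5 log₁₀(d/10)
4.650 = 5 log₁₀(d/10)
log₁₀ d = (m − M − A)/5 + 1 = 1.9300
d = 10^1.9300 = 85.11 pc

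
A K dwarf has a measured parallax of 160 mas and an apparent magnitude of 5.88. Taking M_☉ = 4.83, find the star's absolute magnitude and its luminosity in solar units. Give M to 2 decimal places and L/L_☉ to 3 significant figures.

M ≈ 6.90; L/L_☉ ≈ 0.149

d = 1/p = 1000/160 mas = 6.250 pc
M = m − 5 log₁₀ d + 5 = 5.88 − 5·0.7959 + 5 = 6.901
M − M_☉ = 6.901 − 4.83 = 2.071
L/L_☉ = 10^(−0.4 × 2.071) = 0.1485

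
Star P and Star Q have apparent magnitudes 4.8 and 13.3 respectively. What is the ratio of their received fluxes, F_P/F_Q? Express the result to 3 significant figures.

F_P/F_Q ≈ 2510

Δm = 4.8 − (13.3) = -8.5
Flux ratio = 10^(−0.4 Δm) = 10^(−0.4 × -8.5) = 10^3.400 = 2512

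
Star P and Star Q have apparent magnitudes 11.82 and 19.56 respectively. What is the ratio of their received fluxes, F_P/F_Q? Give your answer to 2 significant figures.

F_P/F_Q ≈ 1200

Δm = 11.82 − (19.56) = -7.74
Flux ratio = 10^(−0.4 Δm) = 10^(−0.4 × -7.74) = 10^3.096 = 1247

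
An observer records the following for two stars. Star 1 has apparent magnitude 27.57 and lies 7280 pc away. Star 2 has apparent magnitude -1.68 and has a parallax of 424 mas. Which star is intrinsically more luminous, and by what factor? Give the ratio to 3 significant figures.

Star 1: M = m − 5 log₁₀ d + 5 = 27.57 − 5·3.8621 + 5 = 13.259
Star 2: p = 424 mas = 0.424″ → d = 1/p = 2.358 pc
Star 2: M = m − 5 log₁₀ d + 5 = -1.68 − 5·0.3726 + 5 = 1.457
ΔM = M_1 − M_2 = 13.259 − (1.457) = 11.803; smaller M is more luminous → Star 2.
L ratio = 10^(0.4 |ΔM|) = 10^4.721 = 52600

Star 2 is more luminous, by a factor of 52600.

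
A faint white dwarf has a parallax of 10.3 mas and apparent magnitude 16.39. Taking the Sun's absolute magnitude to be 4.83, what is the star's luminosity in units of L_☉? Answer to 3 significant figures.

d = 1/p = 1000/10.3 mas = 97.09 pc
M = m − 5 log₁₀ d + 5 = 16.39 − 5·1.9872 + 5 = 11.454
M − M_☉ = 11.454 − 4.83 = 6.624
L/L_☉ = 10^(−0.4 × 6.624) = 2.240×10^-3

L/L_☉ ≈ 2.24×10^-3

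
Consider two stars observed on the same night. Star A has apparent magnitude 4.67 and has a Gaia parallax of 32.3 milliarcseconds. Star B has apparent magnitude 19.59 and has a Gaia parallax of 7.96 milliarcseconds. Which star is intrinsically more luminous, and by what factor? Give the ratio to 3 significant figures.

Star A: p = 32.3 mas = 0.0323″ → d = 1/p = 30.96 pc
Star A: M = m − 5 log₁₀ d + 5 = 4.67 − 5·1.4908 + 5 = 2.216
Star B: p = 7.96 mas = 7.96×10^-3″ → d = 1/p = 125.6 pc
Star B: M = m − 5 log₁₀ d + 5 = 19.59 − 5·2.0991 + 5 = 14.095
ΔM = M_A − M_B = 2.216 − (14.095) = -11.879; smaller M is more luminous → Star A.
L ratio = 10^(0.4 |ΔM|) = 10^4.751 = 56420

Star A is more luminous, by a factor of 56400.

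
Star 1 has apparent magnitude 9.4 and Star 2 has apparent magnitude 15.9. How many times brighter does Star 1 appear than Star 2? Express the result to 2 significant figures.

400

Magnitude difference = -6.5
Flux ratio = 10^(−0.4 Δm) = 10^(−0.4 × -6.5) = 10^2.600 = 398.1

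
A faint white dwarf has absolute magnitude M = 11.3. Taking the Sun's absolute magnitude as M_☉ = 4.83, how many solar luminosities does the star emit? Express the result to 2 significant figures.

L/L_☉ ≈ 2.6×10^-3

M − M_☉ = 11.3 − 4.83 = 6.470
L/L_☉ = 10^(−0.4 (M − M_☉)) = 10^-2.588 = 2.582×10^-3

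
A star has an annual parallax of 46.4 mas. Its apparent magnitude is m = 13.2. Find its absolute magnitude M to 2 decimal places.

p = 46.4 mas = 0.0464″ → d = 1/p = 21.55 pc
5 log₁₀(d/10 pc) = 5 log₁₀(21.55) − 5 = 1.667
M = m − 5 log₁₀(d/10) = 13.2 − 1.667 = 11.533

M ≈ 11.53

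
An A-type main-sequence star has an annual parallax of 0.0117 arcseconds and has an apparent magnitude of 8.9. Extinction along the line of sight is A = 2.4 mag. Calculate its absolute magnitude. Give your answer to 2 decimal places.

M ≈ 1.84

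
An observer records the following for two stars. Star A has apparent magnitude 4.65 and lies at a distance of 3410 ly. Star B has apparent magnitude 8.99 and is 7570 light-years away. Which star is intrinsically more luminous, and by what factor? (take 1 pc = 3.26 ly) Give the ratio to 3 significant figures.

Star A is more luminous, by a factor of 11.0.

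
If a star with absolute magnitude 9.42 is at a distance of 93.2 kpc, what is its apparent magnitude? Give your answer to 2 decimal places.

m ≈ 29.27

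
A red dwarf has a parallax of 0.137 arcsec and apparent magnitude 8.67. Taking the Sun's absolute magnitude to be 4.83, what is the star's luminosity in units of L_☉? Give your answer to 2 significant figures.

d = 1/p = 1/0.137″ = 7.299 pc
M = m − 5 log₁₀ d + 5 = 8.67 − 5·0.8633 + 5 = 9.354
M − M_☉ = 9.354 − 4.83 = 4.524
L/L_☉ = 10^(−0.4 × 4.524) = 0.01551

L/L_☉ ≈ 0.016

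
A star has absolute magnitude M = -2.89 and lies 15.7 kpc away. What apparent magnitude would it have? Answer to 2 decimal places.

d = 15.7 kpc = 15700 pc
m = M + 5 log₁₀ d − 5 = -2.89 + 5·4.1959 − 5 = 13.089

m ≈ 13.09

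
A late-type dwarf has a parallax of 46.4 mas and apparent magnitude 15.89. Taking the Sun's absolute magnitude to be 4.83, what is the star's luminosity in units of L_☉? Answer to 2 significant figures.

d = 1/p = 1000/46.4 mas = 21.55 pc
M = m − 5 log₁₀ d + 5 = 15.89 − 5·1.3335 + 5 = 14.223
M − M_☉ = 14.223 − 4.83 = 9.393
L/L_☉ = 10^(−0.4 × 9.393) = 1.750×10^-4

L/L_☉ ≈ 1.7×10^-4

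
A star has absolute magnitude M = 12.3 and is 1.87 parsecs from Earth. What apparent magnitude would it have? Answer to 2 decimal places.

m ≈ 8.66

m = M + 5 log₁₀ d − 5 = 12.3 + 5·0.2718 − 5 = 8.659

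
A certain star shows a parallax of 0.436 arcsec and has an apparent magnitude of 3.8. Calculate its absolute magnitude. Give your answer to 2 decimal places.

d = 1/p = 1/0.436″ = 2.294 pc
5 log₁₀(d/10 pc) = 5 log₁₀(2.294) − 5 = -3.197
M = m − 5 log₁₀(d/10) = 3.8 + 3.197 = 6.997

M ≈ 7.00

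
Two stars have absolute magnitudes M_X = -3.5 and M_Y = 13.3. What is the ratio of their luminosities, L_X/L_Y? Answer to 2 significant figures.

L_X/L_Y ≈ 5.2×10^6

ΔM = M_X − M_Y = -16.8
L_X/L_Y = 10^(−0.4 ΔM) = 10^6.720 = 5.248×10^6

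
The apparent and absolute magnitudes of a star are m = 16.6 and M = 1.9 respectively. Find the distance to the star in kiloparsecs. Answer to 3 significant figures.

d ≈ 8.71 kpc

Distance modulus: m − M = 16.6 − (1.9) = 14.700
m − M = 5 log₁₀ d − 5
log₁₀ d = (m − M)/5 + 1 = 3.9400
d = 10^3.9400 = 8710 pc
= 8.710 kpc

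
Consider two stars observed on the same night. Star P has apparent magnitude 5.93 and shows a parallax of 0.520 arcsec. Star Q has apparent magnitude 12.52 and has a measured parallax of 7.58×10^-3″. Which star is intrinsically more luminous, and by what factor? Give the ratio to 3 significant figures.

Star Q is more luminous, by a factor of 10.9.

Star P: d = 1/p = 1/0.520″ = 1.923 pc
Star P: M = m − 5 log₁₀ d + 5 = 5.93 − 5·0.2840 + 5 = 9.510
Star Q: d = 1/p = 1/7.58×10^-3″ = 131.9 pc
Star Q: M = m − 5 log₁₀ d + 5 = 12.52 − 5·2.1203 + 5 = 6.918
ΔM = M_P − M_Q = 9.510 − (6.918) = 2.592; smaller M is more luminous → Star Q.
L ratio = 10^(0.4 |ΔM|) = 10^1.037 = 10.88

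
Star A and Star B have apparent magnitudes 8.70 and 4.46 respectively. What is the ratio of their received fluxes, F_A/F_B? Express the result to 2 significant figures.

F_A/F_B ≈ 0.020

Δm = 8.70 − (4.46) = 4.24
Flux ratio = 10^(−0.4 Δm) = 10^(−0.4 × 4.24) = 10^-1.696 = 0.02014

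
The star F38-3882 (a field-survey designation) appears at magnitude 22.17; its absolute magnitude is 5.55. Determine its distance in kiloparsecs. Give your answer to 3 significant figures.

d ≈ 21.1 kpc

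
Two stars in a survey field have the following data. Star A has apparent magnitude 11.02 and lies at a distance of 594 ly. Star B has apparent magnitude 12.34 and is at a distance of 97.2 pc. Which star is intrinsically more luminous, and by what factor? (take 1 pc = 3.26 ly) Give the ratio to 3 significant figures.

Star A is more luminous, by a factor of 11.9.

Star A: d = 594 ly / 3.26 = 182.2 pc
Star A: M = m − 5 log₁₀ d + 5 = 11.02 − 5·2.2606 + 5 = 4.717
Star B: M = m − 5 log₁₀ d + 5 = 12.34 − 5·1.9877 + 5 = 7.402
ΔM = M_A − M_B = 4.717 − (7.402) = -2.685; smaller M is more luminous → Star A.
L ratio = 10^(0.4 |ΔM|) = 10^1.074 = 11.85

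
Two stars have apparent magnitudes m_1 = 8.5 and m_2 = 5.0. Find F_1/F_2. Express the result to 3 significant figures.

F_1/F_2 ≈ 0.0398

Δm = 8.5 − (5.0) = 3.5
Flux ratio = 10^(−0.4 Δm) = 10^(−0.4 × 3.5) = 10^-1.400 = 0.03981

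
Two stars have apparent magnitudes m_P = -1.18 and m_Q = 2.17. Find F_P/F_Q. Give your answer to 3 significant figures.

F_P/F_Q ≈ 21.9

Δm = -1.18 − (2.17) = -3.35
Flux ratio = 10^(−0.4 Δm) = 10^(−0.4 × -3.35) = 10^1.340 = 21.88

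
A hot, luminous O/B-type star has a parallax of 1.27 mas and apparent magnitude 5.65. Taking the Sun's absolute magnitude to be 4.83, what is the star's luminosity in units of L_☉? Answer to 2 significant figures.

d = 1/p = 1000/1.27 mas = 787.4 pc
M = m − 5 log₁₀ d + 5 = 5.65 − 5·2.8962 + 5 = -3.831
M − M_☉ = -3.831 − 4.83 = -8.661
L/L_☉ = 10^(−0.4 × -8.661) = 2913

L/L_☉ ≈ 2900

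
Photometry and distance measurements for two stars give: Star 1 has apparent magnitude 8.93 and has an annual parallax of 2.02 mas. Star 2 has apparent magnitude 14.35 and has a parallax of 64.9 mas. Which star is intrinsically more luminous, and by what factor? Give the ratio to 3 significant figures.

Star 1 is more luminous, by a factor of 152000.

Star 1: p = 2.02 mas = 2.02×10^-3″ → d = 1/p = 495.0 pc
Star 1: M = m − 5 log₁₀ d + 5 = 8.93 − 5·2.6946 + 5 = 0.457
Star 2: p = 64.9 mas = 0.0649″ → d = 1/p = 15.41 pc
Star 2: M = m − 5 log₁₀ d + 5 = 14.35 − 5·1.1878 + 5 = 13.411
ΔM = M_1 − M_2 = 0.457 − (13.411) = -12.954; smaller M is more luminous → Star 1.
L ratio = 10^(0.4 |ΔM|) = 10^5.182 = 152000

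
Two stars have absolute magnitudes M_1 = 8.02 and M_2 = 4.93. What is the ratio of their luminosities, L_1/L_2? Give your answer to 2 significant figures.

L_1/L_2 ≈ 0.058

ΔM = M_1 − M_2 = 3.09
L_1/L_2 = 10^(−0.4 ΔM) = 10^-1.236 = 0.05808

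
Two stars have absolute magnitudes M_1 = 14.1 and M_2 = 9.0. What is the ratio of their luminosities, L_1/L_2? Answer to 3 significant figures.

L_1/L_2 ≈ 9.12×10^-3

ΔM = M_1 − M_2 = 5.1
L_1/L_2 = 10^(−0.4 ΔM) = 10^-2.040 = 9.120×10^-3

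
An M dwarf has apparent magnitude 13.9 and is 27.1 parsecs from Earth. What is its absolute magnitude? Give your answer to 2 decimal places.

5 log₁₀(d/10 pc) = 5 log₁₀(27.10) − 5 = 2.165
M = m − 5 log₁₀(d/10) = 13.9 − 2.165 = 11.735

M ≈ 11.74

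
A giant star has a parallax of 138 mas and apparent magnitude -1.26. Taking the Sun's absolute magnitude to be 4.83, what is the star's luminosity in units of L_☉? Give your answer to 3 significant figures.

L/L_☉ ≈ 143

d = 1/p = 1000/138 mas = 7.246 pc
M = m − 5 log₁₀ d + 5 = -1.26 − 5·0.8601 + 5 = -0.561
M − M_☉ = -0.561 − 4.83 = -5.391
L/L_☉ = 10^(−0.4 × -5.391) = 143.3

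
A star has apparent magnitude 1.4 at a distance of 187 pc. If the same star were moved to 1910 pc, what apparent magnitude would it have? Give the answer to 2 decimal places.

Flux ∝ 1/d², so Δm = 5 log₁₀(d₂/d₁) = 5 log₁₀(1910/187) = 5.046
m₂ = m₁ + Δm = 1.4 + (5.046) = 6.446

m ≈ 6.45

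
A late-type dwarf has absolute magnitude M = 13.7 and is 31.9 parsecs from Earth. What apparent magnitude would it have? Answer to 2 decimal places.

m = M + 5 log₁₀ d − 5 = 13.7 + 5·1.5038 − 5 = 16.219

m ≈ 16.22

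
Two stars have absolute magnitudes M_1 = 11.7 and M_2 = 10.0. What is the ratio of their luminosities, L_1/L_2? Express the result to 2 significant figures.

L_1/L_2 ≈ 0.21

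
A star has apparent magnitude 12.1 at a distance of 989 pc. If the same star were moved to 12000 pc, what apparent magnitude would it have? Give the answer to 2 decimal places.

Flux ∝ 1/d², so Δm = 5 log₁₀(d₂/d₁) = 5 log₁₀(12000/989) = 5.420
m₂ = m₁ + Δm = 12.1 + (5.420) = 17.520

m ≈ 17.52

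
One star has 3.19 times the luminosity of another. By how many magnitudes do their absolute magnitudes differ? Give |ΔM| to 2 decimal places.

|ΔM| ≈ 1.26

Pogson: ΔM = −2.5 log₁₀(ratio) = −2.5 log₁₀(3.19) = −2.5 × 0.5038 = -1.259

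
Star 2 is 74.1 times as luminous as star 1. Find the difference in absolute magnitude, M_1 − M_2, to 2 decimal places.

Pogson: ΔM = −2.5 log₁₀(ratio) = −2.5 log₁₀(74.1) = −2.5 × 1.8698 = -4.675
Star 2 is brighter so has the smaller magnitude: M_1 − M_2 is positive.

M_1 − M_2 ≈ 4.67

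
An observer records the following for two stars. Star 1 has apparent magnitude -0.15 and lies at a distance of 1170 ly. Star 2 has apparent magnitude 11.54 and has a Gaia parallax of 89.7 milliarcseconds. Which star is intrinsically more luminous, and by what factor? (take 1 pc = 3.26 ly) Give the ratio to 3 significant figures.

Star 1: d = 1170 ly / 3.26 = 358.9 pc
Star 1: M = m − 5 log₁₀ d + 5 = -0.15 − 5·2.5550 + 5 = -7.925
Star 2: p = 89.7 mas = 0.0897″ → d = 1/p = 11.15 pc
Star 2: M = m − 5 log₁₀ d + 5 = 11.54 − 5·1.0472 + 5 = 11.304
ΔM = M_1 − M_2 = -7.925 − (11.304) = -19.229; smaller M is more luminous → Star 1.
L ratio = 10^(0.4 |ΔM|) = 10^7.692 = 4.915×10^7

Star 1 is more luminous, by a factor of 4.91×10^7.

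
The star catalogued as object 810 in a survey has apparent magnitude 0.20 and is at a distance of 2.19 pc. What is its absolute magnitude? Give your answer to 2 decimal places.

M ≈ 3.50

5 log₁₀(d/10 pc) = 5 log₁₀(2.190) − 5 = -3.298
M = m − 5 log₁₀(d/10) = 0.20 + 3.298 = 3.498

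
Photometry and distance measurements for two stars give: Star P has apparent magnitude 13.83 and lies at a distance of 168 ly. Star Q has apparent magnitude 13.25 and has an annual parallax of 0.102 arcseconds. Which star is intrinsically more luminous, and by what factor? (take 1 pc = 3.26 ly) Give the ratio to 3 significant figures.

Star P is more luminous, by a factor of 16.2.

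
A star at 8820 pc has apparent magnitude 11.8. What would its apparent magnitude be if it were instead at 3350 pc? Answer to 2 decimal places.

Flux ∝ 1/d², so Δm = 5 log₁₀(d₂/d₁) = 5 log₁₀(3350/8820) = -2.102
m₂ = m₁ + Δm = 11.8 + (-2.102) = 9.698

m ≈ 9.70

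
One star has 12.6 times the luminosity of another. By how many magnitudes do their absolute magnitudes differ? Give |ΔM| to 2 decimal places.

|ΔM| ≈ 2.75

Pogson: ΔM = −2.5 log₁₀(ratio) = −2.5 log₁₀(12.6) = −2.5 × 1.1004 = -2.751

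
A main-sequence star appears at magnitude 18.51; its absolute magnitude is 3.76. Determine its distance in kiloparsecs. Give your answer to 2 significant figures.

d ≈ 8.9 kpc

μ = m − M = 14.750
m − M = 5 log₁₀ d − 5
log₁₀ d = (m − M)/5 + 1 = 3.9500
d = 10^3.9500 = 8913 pc
= 8.913 kpc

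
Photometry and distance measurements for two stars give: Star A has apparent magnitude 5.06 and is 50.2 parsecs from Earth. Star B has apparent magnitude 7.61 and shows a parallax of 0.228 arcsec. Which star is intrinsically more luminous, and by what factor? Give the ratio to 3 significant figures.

Star A: M = m − 5 log₁₀ d + 5 = 5.06 − 5·1.7007 + 5 = 1.556
Star B: d = 1/p = 1/0.228″ = 4.386 pc
Star B: M = m − 5 log₁₀ d + 5 = 7.61 − 5·0.6421 + 5 = 9.400
ΔM = M_A − M_B = 1.556 − (9.400) = -7.843; smaller M is more luminous → Star A.
L ratio = 10^(0.4 |ΔM|) = 10^3.137 = 1372

Star A is more luminous, by a factor of 1370.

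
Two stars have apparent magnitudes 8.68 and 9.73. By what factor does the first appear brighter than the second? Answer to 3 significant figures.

2.63

Δm = 8.68 − (9.73) = -1.05
Flux ratio = 10^(−0.4 Δm) = 10^(−0.4 × -1.05) = 10^0.420 = 2.630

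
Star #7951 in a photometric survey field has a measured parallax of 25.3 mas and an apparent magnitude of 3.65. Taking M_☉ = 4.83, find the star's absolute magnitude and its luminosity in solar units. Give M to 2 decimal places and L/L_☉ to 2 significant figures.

d = 1/p = 1000/25.3 mas = 39.53 pc
M = m − 5 log₁₀ d + 5 = 3.65 − 5·1.5969 + 5 = 0.666
M − M_☉ = 0.666 − 4.83 = -4.164
L/L_☉ = 10^(−0.4 × -4.164) = 46.32

M ≈ 0.67; L/L_☉ ≈ 46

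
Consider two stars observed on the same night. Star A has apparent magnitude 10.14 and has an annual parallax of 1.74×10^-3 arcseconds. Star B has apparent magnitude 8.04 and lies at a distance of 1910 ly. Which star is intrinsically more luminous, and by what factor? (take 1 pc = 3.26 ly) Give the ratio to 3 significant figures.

Star A: d = 1/p = 1/1.74×10^-3″ = 574.7 pc
Star A: M = m − 5 log₁₀ d + 5 = 10.14 − 5·2.7595 + 5 = 1.343
Star B: d = 1910 ly / 3.26 = 585.9 pc
Star B: M = m − 5 log₁₀ d + 5 = 8.04 − 5·2.7678 + 5 = -0.799
ΔM = M_A − M_B = 1.343 − (-0.799) = 2.142; smaller M is more luminous → Star B.
L ratio = 10^(0.4 |ΔM|) = 10^0.857 = 7.190

Star B is more luminous, by a factor of 7.19.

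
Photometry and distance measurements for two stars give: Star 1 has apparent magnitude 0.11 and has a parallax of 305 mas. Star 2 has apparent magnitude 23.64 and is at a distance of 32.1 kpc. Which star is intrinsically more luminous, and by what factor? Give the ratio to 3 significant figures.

Star 1: p = 305 mas = 0.305″ → d = 1/p = 3.279 pc
Star 1: M = m − 5 log₁₀ d + 5 = 0.11 − 5·0.5157 + 5 = 2.531
Star 2: d = 32.1 kpc = 32100 pc
Star 2: M = m − 5 log₁₀ d + 5 = 23.64 − 5·4.5065 + 5 = 6.107
ΔM = M_1 − M_2 = 2.531 − (6.107) = -3.576; smaller M is more luminous → Star 1.
L ratio = 10^(0.4 |ΔM|) = 10^1.430 = 26.94

Star 1 is more luminous, by a factor of 26.9.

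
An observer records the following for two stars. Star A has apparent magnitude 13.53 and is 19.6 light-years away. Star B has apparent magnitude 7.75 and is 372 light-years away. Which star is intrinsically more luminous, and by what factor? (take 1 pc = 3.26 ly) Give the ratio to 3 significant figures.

Star A: d = 19.6 ly / 3.26 = 6.012 pc
Star A: M = m − 5 log₁₀ d + 5 = 13.53 − 5·0.7790 + 5 = 14.635
Star B: d = 372 ly / 3.26 = 114.1 pc
Star B: M = m − 5 log₁₀ d + 5 = 7.75 − 5·2.0573 + 5 = 2.463
ΔM = M_A − M_B = 14.635 − (2.463) = 12.171; smaller M is more luminous → Star B.
L ratio = 10^(0.4 |ΔM|) = 10^4.869 = 73890

Star B is more luminous, by a factor of 73900.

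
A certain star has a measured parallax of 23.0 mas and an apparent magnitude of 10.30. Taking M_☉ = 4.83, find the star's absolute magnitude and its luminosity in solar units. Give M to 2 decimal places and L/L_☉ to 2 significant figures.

M ≈ 7.11; L/L_☉ ≈ 0.12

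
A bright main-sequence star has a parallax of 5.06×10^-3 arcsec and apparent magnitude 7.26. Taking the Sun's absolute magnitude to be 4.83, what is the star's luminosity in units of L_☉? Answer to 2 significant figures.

L/L_☉ ≈ 42

d = 1/p = 1/5.06×10^-3″ = 197.6 pc
M = m − 5 log₁₀ d + 5 = 7.26 − 5·2.2958 + 5 = 0.781
M − M_☉ = 0.781 − 4.83 = -4.049
L/L_☉ = 10^(−0.4 × -4.049) = 41.66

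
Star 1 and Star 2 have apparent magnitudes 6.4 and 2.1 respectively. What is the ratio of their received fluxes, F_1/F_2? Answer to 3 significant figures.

Magnitude difference = 4.3
Flux ratio = 10^(−0.4 Δm) = 10^(−0.4 × 4.3) = 10^-1.720 = 0.01905

F_1/F_2 ≈ 0.0191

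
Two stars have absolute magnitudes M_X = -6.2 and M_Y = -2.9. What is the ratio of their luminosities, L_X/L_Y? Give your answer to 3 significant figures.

ΔM = M_X − M_Y = -3.3
L_X/L_Y = 10^(−0.4 ΔM) = 10^1.320 = 20.89

L_X/L_Y ≈ 20.9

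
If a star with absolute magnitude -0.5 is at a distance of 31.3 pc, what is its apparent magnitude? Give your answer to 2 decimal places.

m = M + 5 log₁₀ d − 5 = -0.5 + 5·1.4955 − 5 = 1.978

m ≈ 1.98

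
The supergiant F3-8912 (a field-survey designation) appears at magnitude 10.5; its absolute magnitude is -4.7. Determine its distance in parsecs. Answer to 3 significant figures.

Distance modulus: m − M = 10.5 − (-4.7) = 15.200
m − M = 5 log₁₀ d − 5
log₁₀ d = (m − M)/5 + 1 = 4.0400
d = 10^4.0400 = 10960 pc

d ≈ 11000 pc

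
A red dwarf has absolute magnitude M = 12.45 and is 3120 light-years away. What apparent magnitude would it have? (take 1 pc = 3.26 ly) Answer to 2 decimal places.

d = 3120 ly / 3.26 = 957.1 pc
m = M + 5 log₁₀ d − 5 = 12.45 + 5·2.9809 − 5 = 22.355

m ≈ 22.35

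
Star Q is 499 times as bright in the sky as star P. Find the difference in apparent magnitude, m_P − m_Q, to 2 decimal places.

m_P − m_Q ≈ 6.75

Pogson: Δm = −2.5 log₁₀(ratio) = −2.5 log₁₀(499) = −2.5 × 2.6981 = -6.745
Star Q is brighter so has the smaller magnitude: m_P − m_Q is positive.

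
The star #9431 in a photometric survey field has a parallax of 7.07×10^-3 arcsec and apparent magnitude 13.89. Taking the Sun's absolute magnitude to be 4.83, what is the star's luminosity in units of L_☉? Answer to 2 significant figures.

L/L_☉ ≈ 0.048

d = 1/p = 1/7.07×10^-3″ = 141.4 pc
M = m − 5 log₁₀ d + 5 = 13.89 − 5·2.1506 + 5 = 8.137
M − M_☉ = 8.137 − 4.83 = 3.307
L/L_☉ = 10^(−0.4 × 3.307) = 0.04755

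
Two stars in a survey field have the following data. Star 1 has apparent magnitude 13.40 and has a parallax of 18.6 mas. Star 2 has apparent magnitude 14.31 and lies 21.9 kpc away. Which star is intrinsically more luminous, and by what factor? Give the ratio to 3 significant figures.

Star 2 is more luminous, by a factor of 71800.

Star 1: p = 18.6 mas = 0.0186″ → d = 1/p = 53.76 pc
Star 1: M = m − 5 log₁₀ d + 5 = 13.40 − 5·1.7305 + 5 = 9.748
Star 2: d = 21.9 kpc = 21900 pc
Star 2: M = m − 5 log₁₀ d + 5 = 14.31 − 5·4.3404 + 5 = -2.392
ΔM = M_1 − M_2 = 9.748 − (-2.392) = 12.140; smaller M is more luminous → Star 2.
L ratio = 10^(0.4 |ΔM|) = 10^4.856 = 71770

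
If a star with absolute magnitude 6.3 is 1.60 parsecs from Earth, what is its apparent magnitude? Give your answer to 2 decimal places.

m = M + 5 log₁₀ d − 5 = 6.3 + 5·0.2041 − 5 = 2.321

m ≈ 2.32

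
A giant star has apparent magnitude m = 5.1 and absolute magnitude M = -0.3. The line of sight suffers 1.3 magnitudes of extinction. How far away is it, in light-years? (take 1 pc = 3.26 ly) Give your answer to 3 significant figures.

d ≈ 215 ly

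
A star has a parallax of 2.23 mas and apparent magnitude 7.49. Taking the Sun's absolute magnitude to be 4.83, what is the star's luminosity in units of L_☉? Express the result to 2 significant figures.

d = 1/p = 1000/2.23 mas = 448.4 pc
M = m − 5 log₁₀ d + 5 = 7.49 − 5·2.6517 + 5 = -0.768
M − M_☉ = -0.768 − 4.83 = -5.598
L/L_☉ = 10^(−0.4 × -5.598) = 173.5

L/L_☉ ≈ 170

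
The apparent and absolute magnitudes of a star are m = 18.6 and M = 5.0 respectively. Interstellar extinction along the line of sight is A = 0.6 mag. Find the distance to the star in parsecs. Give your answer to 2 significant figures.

d ≈ 4000 pc

m − M = 5 log₁₀(d/10 pc) + A  ⇒  18.6 − (5.0) − 0.6 = 5 log₁₀(d/10)
13.000 = 5 log₁₀(d/10)
log₁₀ d = (m − M − A)/5 + 1 = 3.6000
d = 10^3.6000 = 3981 pc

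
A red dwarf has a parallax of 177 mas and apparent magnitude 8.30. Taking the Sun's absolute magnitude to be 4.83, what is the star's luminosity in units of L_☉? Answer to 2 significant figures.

d = 1/p = 1000/177 mas = 5.650 pc
M = m − 5 log₁₀ d + 5 = 8.30 − 5·0.7520 + 5 = 9.540
M − M_☉ = 9.540 − 4.83 = 4.710
L/L_☉ = 10^(−0.4 × 4.710) = 0.01306

L/L_☉ ≈ 0.013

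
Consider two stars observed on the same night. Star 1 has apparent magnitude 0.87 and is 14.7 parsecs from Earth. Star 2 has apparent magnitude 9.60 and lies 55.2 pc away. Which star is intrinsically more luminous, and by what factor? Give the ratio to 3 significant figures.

Star 1 is more luminous, by a factor of 220.

Star 1: M = m − 5 log₁₀ d + 5 = 0.87 − 5·1.1673 + 5 = 0.033
Star 2: M = m − 5 log₁₀ d + 5 = 9.60 − 5·1.7419 + 5 = 5.890
ΔM = M_1 − M_2 = 0.033 − (5.890) = -5.857; smaller M is more luminous → Star 1.
L ratio = 10^(0.4 |ΔM|) = 10^2.343 = 220.2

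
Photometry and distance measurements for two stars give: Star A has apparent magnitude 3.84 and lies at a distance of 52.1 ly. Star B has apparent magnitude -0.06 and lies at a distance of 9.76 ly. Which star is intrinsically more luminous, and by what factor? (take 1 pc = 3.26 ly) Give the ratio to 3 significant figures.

Star A: d = 52.1 ly / 3.26 = 15.98 pc
Star A: M = m − 5 log₁₀ d + 5 = 3.84 − 5·1.2036 + 5 = 2.822
Star B: d = 9.76 ly / 3.26 = 2.994 pc
Star B: M = m − 5 log₁₀ d + 5 = -0.06 − 5·0.4762 + 5 = 2.559
ΔM = M_A − M_B = 2.822 − (2.559) = 0.263; smaller M is more luminous → Star B.
L ratio = 10^(0.4 |ΔM|) = 10^0.105 = 1.274

Star B is more luminous, by a factor of 1.27.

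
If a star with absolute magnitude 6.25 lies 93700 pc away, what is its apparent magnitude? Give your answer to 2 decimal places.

m = M + 5 log₁₀ d − 5 = 6.25 + 5·4.9717 − 5 = 26.109

m ≈ 26.11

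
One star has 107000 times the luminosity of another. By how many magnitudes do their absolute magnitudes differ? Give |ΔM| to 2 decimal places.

|ΔM| ≈ 12.57

Pogson: ΔM = −2.5 log₁₀(ratio) = −2.5 log₁₀(107000) = −2.5 × 5.0294 = -12.573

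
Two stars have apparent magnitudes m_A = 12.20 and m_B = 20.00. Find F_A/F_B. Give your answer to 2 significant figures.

F_A/F_B ≈ 1300

Magnitude difference = -7.80
Flux ratio = 10^(−0.4 Δm) = 10^(−0.4 × -7.80) = 10^3.120 = 1318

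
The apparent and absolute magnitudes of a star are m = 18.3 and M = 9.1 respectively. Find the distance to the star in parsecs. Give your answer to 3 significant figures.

d ≈ 692 pc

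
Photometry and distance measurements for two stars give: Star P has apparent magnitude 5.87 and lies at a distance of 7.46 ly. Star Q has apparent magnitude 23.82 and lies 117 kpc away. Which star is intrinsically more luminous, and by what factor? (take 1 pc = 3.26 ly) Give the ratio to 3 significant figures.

Star Q is more luminous, by a factor of 173.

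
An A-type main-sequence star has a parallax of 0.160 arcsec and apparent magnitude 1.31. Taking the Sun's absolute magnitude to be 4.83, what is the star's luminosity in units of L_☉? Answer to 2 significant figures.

L/L_☉ ≈ 10

d = 1/p = 1/0.160″ = 6.250 pc
M = m − 5 log₁₀ d + 5 = 1.31 − 5·0.7959 + 5 = 2.331
M − M_☉ = 2.331 − 4.83 = -2.499
L/L_☉ = 10^(−0.4 × -2.499) = 9.994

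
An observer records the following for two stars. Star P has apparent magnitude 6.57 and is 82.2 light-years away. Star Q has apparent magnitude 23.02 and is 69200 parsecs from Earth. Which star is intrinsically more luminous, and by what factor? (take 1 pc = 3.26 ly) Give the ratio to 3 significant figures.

Star P: d = 82.2 ly / 3.26 = 25.21 pc
Star P: M = m − 5 log₁₀ d + 5 = 6.57 − 5·1.4017 + 5 = 4.562
Star Q: M = m − 5 log₁₀ d + 5 = 23.02 − 5·4.8401 + 5 = 3.819
ΔM = M_P − M_Q = 4.562 − (3.819) = 0.742; smaller M is more luminous → Star Q.
L ratio = 10^(0.4 |ΔM|) = 10^0.297 = 1.981

Star Q is more luminous, by a factor of 1.98.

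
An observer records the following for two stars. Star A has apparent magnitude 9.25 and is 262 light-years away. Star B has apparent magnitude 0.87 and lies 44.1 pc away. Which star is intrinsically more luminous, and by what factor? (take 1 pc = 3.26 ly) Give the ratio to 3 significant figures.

Star A: d = 262 ly / 3.26 = 80.37 pc
Star A: M = m − 5 log₁₀ d + 5 = 9.25 − 5·1.9051 + 5 = 4.725
Star B: M = m − 5 log₁₀ d + 5 = 0.87 − 5·1.6444 + 5 = -2.352
ΔM = M_A − M_B = 4.725 − (-2.352) = 7.077; smaller M is more luminous → Star B.
L ratio = 10^(0.4 |ΔM|) = 10^2.831 = 677.2

Star B is more luminous, by a factor of 677.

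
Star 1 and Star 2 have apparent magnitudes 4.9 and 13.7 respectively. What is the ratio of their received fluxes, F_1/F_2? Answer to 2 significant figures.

Magnitude difference = -8.8
Flux ratio = 10^(−0.4 Δm) = 10^(−0.4 × -8.8) = 10^3.520 = 3311

F_1/F_2 ≈ 3300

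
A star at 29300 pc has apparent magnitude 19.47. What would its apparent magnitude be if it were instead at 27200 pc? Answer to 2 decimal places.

m ≈ 19.31

Flux ∝ 1/d², so Δm = 5 log₁₀(d₂/d₁) = 5 log₁₀(27200/29300) = -0.161
m₂ = m₁ + Δm = 19.47 + (-0.161) = 19.309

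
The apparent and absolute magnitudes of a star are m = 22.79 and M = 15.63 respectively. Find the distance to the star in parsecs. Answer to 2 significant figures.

Distance modulus: m − M = 22.79 − (15.63) = 7.160
m − M = 5 log₁₀ d − 5
log₁₀ d = (m − M)/5 + 1 = 2.4320
d = 10^2.4320 = 270.4 pc

d ≈ 270 pc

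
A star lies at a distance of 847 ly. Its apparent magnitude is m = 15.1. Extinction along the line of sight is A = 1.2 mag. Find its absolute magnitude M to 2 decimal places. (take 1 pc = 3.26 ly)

d = 847 ly / 3.26 = 259.8 pc
5 log₁₀(d/10 pc) = 5 log₁₀(259.8) − 5 = 7.073
M = m − 5 log₁₀(d/10) − A = 15.1 − 7.073 − 1.2 = 6.827

M ≈ 6.83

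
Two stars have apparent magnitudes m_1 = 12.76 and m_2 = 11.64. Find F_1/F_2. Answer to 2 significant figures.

F_1/F_2 ≈ 0.36

Δm = 12.76 − (11.64) = 1.12
Flux ratio = 10^(−0.4 Δm) = 10^(−0.4 × 1.12) = 10^-0.448 = 0.3565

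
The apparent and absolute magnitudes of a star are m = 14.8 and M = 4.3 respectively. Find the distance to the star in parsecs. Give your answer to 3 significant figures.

d ≈ 1260 pc

Distance modulus: m − M = 14.8 − (4.3) = 10.500
m − M = 5 log₁₀ d − 5
log₁₀ d = (m − M)/5 + 1 = 3.1000
d = 10^3.1000 = 1259 pc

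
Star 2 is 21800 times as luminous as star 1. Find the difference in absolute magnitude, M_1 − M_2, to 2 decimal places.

M_1 − M_2 ≈ 10.85

Pogson: ΔM = −2.5 log₁₀(ratio) = −2.5 log₁₀(21800) = −2.5 × 4.3385 = -10.846
Star 2 is brighter so has the smaller magnitude: M_1 − M_2 is positive.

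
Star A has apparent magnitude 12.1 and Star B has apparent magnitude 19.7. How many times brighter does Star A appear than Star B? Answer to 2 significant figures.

1100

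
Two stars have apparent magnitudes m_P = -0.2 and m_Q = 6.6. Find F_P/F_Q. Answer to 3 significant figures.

Magnitude difference = -6.8
Flux ratio = 10^(−0.4 Δm) = 10^(−0.4 × -6.8) = 10^2.720 = 524.8

F_P/F_Q ≈ 525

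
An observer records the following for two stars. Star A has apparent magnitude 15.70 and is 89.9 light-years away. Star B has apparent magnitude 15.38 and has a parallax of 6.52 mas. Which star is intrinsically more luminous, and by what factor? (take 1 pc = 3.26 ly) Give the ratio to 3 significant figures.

Star A: d = 89.9 ly / 3.26 = 27.58 pc
Star A: M = m − 5 log₁₀ d + 5 = 15.70 − 5·1.4405 + 5 = 13.497
Star B: p = 6.52 mas = 6.52×10^-3″ → d = 1/p = 153.4 pc
Star B: M = m − 5 log₁₀ d + 5 = 15.38 − 5·2.1858 + 5 = 9.451
ΔM = M_A − M_B = 13.497 − (9.451) = 4.046; smaller M is more luminous → Star B.
L ratio = 10^(0.4 |ΔM|) = 10^1.618 = 41.54

Star B is more luminous, by a factor of 41.5.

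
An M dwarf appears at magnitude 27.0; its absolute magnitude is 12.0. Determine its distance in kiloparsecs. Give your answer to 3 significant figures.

d ≈ 10.0 kpc

Distance modulus: m − M = 27.0 − (12.0) = 15.000
m − M = 5 log₁₀ d − 5
log₁₀ d = (m − M)/5 + 1 = 4.0000
d = 10^4.0000 = 10000 pc
= 10.00 kpc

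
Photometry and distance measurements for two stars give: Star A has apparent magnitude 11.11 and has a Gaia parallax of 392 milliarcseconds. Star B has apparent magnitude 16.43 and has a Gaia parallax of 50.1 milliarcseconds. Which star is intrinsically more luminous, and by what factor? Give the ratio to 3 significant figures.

Star A: p = 392 mas = 0.392″ → d = 1/p = 2.551 pc
Star A: M = m − 5 log₁₀ d + 5 = 11.11 − 5·0.4067 + 5 = 14.076
Star B: p = 50.1 mas = 0.0501″ → d = 1/p = 19.96 pc
Star B: M = m − 5 log₁₀ d + 5 = 16.43 − 5·1.3002 + 5 = 14.929
ΔM = M_A − M_B = 14.076 − (14.929) = -0.853; smaller M is more luminous → Star A.
L ratio = 10^(0.4 |ΔM|) = 10^0.341 = 2.193

Star A is more luminous, by a factor of 2.19.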